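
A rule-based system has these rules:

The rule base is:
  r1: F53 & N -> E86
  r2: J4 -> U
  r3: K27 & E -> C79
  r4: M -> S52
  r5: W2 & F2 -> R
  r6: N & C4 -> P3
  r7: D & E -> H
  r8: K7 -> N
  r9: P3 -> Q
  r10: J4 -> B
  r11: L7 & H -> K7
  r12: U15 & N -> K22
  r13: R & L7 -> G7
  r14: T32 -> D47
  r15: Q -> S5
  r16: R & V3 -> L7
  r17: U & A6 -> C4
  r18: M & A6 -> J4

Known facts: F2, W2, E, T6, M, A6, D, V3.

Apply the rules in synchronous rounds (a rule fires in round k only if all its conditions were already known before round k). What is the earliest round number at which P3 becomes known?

5

Round 1: r4 [M -> S52]; r5 [W2 & F2 -> R]; r7 [D & E -> H]; r18 [M & A6 -> J4]. Adds S52, R, H, J4.
Round 2: r2 [J4 -> U]; r10 [J4 -> B]; r16 [R & V3 -> L7]. Adds U, B, L7.
Round 3: r11 [L7 & H -> K7]; r13 [R & L7 -> G7]; r17 [U & A6 -> C4]. Adds K7, G7, C4.
Round 4: r8 [K7 -> N]. Adds N.
Round 5: r6 [N & C4 -> P3]. Adds P3.
P3 first appears in round 5.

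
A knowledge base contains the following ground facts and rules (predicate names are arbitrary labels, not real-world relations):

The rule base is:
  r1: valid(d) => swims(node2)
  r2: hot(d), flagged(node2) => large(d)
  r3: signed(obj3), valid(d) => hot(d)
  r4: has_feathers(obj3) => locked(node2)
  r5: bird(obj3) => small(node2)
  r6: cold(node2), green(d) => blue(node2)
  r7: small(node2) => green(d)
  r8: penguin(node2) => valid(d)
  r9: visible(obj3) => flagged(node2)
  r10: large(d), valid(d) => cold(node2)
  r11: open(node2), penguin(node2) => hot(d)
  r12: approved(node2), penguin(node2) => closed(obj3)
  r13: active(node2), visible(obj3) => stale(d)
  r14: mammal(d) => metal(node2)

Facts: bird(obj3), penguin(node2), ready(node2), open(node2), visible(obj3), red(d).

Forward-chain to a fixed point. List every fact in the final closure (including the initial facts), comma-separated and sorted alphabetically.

bird(obj3), blue(node2), cold(node2), flagged(node2), green(d), hot(d), large(d), open(node2), penguin(node2), ready(node2), red(d), small(node2), swims(node2), valid(d), visible(obj3)

Round 1 — r5, r8, r9, r11, derive small(node2), valid(d), flagged(node2), hot(d).
Round 2 — r1, r2, r7, derive swims(node2), large(d), green(d).
Round 3 — r10, derive cold(node2).
Round 4 — r6, derive blue(node2).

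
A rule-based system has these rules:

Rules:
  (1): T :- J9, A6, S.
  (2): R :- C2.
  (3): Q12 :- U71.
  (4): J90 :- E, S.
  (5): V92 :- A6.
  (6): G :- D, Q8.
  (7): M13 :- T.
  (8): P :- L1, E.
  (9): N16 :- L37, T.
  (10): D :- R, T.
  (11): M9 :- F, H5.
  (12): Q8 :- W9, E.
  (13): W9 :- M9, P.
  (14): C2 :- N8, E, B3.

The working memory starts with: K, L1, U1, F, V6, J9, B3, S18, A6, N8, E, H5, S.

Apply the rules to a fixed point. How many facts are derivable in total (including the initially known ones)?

25

[1] (1) [T :- J9, A6, S.]; (4) [J90 :- E, S.]; (5) [V92 :- A6.]; (8) [P :- L1, E.]; (11) [M9 :- F, H5.]; (14) [C2 :- N8, E, B3.]. ⇒ new: T, J90, V92, P, M9, C2.
[2] (2) [R :- C2.]; (7) [M13 :- T.]; (13) [W9 :- M9, P.]. ⇒ new: R, M13, W9.
[3] (10) [D :- R, T.]; (12) [Q8 :- W9, E.]. ⇒ new: D, Q8.
[4] (6) [G :- D, Q8.]. ⇒ new: G.
Closure: {A6, B3, C2, D, E, F, G, H5, J9, J90, K, L1, M13, M9, N8, P, Q8, R, S, S18, T, U1, V6, V92, W9} — 25 facts.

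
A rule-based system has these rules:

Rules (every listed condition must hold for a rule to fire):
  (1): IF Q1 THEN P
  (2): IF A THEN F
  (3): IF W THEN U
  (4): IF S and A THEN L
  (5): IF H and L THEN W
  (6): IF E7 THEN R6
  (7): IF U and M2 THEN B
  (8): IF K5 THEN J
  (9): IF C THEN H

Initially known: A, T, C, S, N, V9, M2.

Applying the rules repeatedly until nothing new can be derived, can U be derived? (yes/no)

Round 1 — (2), (4), (9), derive F, L, H.
Round 2 — (5), derive W.
Round 3 — (3), derive U.
Round 4 — (7), derive B.
U appears in round 3, so it is derivable.

yes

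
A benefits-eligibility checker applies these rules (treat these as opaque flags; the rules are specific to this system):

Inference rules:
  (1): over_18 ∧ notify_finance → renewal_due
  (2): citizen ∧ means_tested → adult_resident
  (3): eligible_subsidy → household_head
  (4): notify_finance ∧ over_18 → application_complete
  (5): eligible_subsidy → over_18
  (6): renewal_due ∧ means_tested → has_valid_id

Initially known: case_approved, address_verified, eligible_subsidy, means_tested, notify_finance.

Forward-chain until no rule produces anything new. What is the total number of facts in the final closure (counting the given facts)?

[1] (3) [eligible_subsidy → household_head]; (5) [eligible_subsidy → over_18]. ⇒ new: household_head, over_18.
[2] (1) [over_18 ∧ notify_finance → renewal_due]; (4) [notify_finance ∧ over_18 → application_complete]. ⇒ new: renewal_due, application_complete.
[3] (6) [renewal_due ∧ means_tested → has_valid_id]. ⇒ new: has_valid_id.
Closure: {address_verified, application_complete, case_approved, eligible_subsidy, has_valid_id, household_head, means_tested, notify_finance, over_18, renewal_due} — 10 facts.

10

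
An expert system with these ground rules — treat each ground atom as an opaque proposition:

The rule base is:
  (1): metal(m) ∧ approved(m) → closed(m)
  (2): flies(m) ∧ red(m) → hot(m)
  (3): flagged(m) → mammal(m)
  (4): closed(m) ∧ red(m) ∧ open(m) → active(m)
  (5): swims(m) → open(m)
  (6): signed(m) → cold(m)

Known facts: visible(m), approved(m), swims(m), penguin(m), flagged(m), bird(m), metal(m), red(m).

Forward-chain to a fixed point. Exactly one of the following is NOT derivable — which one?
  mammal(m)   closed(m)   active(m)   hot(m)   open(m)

hot(m)

[1] (1) [metal(m) ∧ approved(m) → closed(m)]; (3) [flagged(m) → mammal(m)]; (5) [swims(m) → open(m)]. ⇒ new: closed(m), mammal(m), open(m).
[2] (4) [closed(m) ∧ red(m) ∧ open(m) → active(m)]. ⇒ new: active(m).
Derived: active(m) (round 2), mammal(m) (round 1), open(m) (round 1), closed(m) (round 1). hot(m) never appears in any round.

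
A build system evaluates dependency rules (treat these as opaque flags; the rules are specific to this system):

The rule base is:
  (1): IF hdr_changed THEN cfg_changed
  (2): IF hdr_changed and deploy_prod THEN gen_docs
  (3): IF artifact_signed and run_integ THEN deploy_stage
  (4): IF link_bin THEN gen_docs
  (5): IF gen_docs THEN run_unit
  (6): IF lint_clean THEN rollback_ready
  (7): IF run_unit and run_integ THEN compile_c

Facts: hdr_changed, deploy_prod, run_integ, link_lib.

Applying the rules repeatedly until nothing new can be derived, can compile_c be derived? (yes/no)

yes

Round 1 fires (1), (2), giving cfg_changed, gen_docs.
Round 2 fires (5), giving run_unit.
Round 3 fires (7), giving compile_c.
compile_c appears in round 3, so it is derivable.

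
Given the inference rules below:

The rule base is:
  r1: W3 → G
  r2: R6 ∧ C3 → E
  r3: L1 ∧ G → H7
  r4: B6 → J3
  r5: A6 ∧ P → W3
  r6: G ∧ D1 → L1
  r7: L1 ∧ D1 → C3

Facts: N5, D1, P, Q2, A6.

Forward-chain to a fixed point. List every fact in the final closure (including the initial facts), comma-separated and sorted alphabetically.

A6, C3, D1, G, H7, L1, N5, P, Q2, W3

Round 1: r5 [A6 ∧ P → W3]. Adds W3.
Round 2: r1 [W3 → G]. Adds G.
Round 3: r6 [G ∧ D1 → L1]. Adds L1.
Round 4: r3 [L1 ∧ G → H7]; r7 [L1 ∧ D1 → C3]. Adds H7, C3.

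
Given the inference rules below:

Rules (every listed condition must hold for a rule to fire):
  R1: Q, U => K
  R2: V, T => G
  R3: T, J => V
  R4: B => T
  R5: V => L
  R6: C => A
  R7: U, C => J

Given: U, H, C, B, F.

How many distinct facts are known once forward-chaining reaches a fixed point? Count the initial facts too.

11

Round 1: R4 [B => T]; R6 [C => A]; R7 [U, C => J]. Adds T, A, J.
Round 2: R3 [T, J => V]. Adds V.
Round 3: R2 [V, T => G]; R5 [V => L]. Adds G, L.
Closure: {A, B, C, F, G, H, J, L, T, U, V} — 11 facts.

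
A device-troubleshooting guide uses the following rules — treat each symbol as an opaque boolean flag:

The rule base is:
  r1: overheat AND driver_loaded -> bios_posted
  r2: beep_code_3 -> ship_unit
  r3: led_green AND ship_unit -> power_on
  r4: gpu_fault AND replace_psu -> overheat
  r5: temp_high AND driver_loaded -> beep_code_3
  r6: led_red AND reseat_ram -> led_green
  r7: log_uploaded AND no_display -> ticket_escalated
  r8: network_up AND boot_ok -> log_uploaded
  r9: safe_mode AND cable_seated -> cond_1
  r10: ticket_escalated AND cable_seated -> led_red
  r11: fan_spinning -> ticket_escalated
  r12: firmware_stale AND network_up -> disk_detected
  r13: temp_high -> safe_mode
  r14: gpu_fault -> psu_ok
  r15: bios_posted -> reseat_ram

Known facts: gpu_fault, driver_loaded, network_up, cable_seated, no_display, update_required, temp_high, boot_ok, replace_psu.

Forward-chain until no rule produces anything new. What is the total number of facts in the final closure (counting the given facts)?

22

Round 1 fires r4, r5, r8, r13, r14, giving overheat, beep_code_3, log_uploaded, safe_mode, psu_ok.
Round 2 fires r1, r2, r7, r9, giving bios_posted, ship_unit, ticket_escalated, cond_1.
Round 3 fires r10, r15, giving led_red, reseat_ram.
Round 4 fires r6, giving led_green.
Round 5 fires r3, giving power_on.
Closure: {beep_code_3, bios_posted, boot_ok, cable_seated, cond_1, driver_loaded, gpu_fault, led_green, led_red, log_uploaded, network_up, no_display, overheat, power_on, psu_ok, replace_psu, reseat_ram, safe_mode, ship_unit, temp_high, ticket_escalated, update_required} — 22 facts.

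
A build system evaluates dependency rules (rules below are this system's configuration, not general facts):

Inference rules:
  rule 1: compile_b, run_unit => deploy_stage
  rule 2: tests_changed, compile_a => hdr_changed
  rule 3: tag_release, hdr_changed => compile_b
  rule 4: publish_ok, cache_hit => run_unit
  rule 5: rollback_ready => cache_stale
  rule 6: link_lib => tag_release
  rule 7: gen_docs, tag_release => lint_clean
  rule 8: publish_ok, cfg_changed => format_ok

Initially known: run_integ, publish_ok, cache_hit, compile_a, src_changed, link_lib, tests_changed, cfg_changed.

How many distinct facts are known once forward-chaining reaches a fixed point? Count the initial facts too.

Round 1: rule 2 [tests_changed, compile_a => hdr_changed]; rule 4 [publish_ok, cache_hit => run_unit]; rule 6 [link_lib => tag_release]; rule 8 [publish_ok, cfg_changed => format_ok]. New: hdr_changed, run_unit, tag_release, format_ok.
Round 2: rule 3 [tag_release, hdr_changed => compile_b]. New: compile_b.
Round 3: rule 1 [compile_b, run_unit => deploy_stage]. New: deploy_stage.
Closure: {cache_hit, cfg_changed, compile_a, compile_b, deploy_stage, format_ok, hdr_changed, link_lib, publish_ok, run_integ, run_unit, src_changed, tag_release, tests_changed} — 14 facts.

14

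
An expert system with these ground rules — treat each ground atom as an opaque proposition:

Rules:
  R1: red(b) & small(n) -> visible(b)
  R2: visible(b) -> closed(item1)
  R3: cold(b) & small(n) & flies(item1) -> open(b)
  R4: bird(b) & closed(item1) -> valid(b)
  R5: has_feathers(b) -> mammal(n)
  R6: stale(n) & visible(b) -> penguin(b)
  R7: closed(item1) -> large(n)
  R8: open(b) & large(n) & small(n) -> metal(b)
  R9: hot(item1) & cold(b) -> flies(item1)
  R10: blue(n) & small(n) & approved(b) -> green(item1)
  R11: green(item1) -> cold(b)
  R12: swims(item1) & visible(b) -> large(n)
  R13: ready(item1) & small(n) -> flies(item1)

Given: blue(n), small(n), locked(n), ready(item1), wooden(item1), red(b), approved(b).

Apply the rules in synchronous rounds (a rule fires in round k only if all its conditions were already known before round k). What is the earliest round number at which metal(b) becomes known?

Round 1 fires R1, R10, R13, giving visible(b), green(item1), flies(item1).
Round 2 fires R2, R11, giving closed(item1), cold(b).
Round 3 fires R3, R7, giving open(b), large(n).
Round 4 fires R8, giving metal(b).
metal(b) first appears in round 4.

4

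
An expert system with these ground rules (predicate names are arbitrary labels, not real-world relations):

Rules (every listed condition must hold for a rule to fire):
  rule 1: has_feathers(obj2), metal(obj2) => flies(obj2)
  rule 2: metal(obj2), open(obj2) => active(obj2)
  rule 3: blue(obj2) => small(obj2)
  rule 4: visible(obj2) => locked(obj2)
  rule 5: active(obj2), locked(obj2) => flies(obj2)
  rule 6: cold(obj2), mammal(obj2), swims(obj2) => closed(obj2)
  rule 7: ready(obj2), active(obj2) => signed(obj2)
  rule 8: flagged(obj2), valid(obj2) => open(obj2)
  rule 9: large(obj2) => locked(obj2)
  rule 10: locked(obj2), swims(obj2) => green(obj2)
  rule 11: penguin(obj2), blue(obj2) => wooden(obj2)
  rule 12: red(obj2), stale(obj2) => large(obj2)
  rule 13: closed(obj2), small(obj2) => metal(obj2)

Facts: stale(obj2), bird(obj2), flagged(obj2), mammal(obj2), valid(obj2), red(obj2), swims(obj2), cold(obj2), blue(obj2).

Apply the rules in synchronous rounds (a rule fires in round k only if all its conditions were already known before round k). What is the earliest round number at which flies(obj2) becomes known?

4

Round 1: rule 3 [blue(obj2) => small(obj2)]; rule 6 [cold(obj2), mammal(obj2), swims(obj2) => closed(obj2)]; rule 8 [flagged(obj2), valid(obj2) => open(obj2)]; rule 12 [red(obj2), stale(obj2) => large(obj2)]. Adds small(obj2), closed(obj2), open(obj2), large(obj2).
Round 2: rule 9 [large(obj2) => locked(obj2)]; rule 13 [closed(obj2), small(obj2) => metal(obj2)]. Adds locked(obj2), metal(obj2).
Round 3: rule 2 [metal(obj2), open(obj2) => active(obj2)]; rule 10 [locked(obj2), swims(obj2) => green(obj2)]. Adds active(obj2), green(obj2).
Round 4: rule 5 [active(obj2), locked(obj2) => flies(obj2)]. Adds flies(obj2).
flies(obj2) first appears in round 4.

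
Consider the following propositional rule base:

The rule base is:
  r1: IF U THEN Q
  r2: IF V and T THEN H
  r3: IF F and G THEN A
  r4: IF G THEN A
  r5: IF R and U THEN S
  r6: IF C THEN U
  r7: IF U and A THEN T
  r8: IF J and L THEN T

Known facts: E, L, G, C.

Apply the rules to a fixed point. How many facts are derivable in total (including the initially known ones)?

Round 1: r4 [IF G THEN A]; r6 [IF C THEN U]. Adds A, U.
Round 2: r1 [IF U THEN Q]; r7 [IF U and A THEN T]. Adds Q, T.
Closure: {A, C, E, G, L, Q, T, U} — 8 facts.

8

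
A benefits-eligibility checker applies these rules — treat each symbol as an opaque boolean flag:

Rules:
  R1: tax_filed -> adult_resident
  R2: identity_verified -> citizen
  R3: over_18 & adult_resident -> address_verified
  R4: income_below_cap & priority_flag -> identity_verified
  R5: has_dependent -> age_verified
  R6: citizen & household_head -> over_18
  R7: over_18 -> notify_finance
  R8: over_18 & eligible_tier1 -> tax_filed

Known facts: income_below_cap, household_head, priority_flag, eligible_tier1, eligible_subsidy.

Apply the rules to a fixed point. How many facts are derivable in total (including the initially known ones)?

12

Round 1 — R4, derive identity_verified.
Round 2 — R2, derive citizen.
Round 3 — R6, derive over_18.
Round 4 — R7, R8, derive notify_finance, tax_filed.
Round 5 — R1, derive adult_resident.
Round 6 — R3, derive address_verified.
Closure: {address_verified, adult_resident, citizen, eligible_subsidy, eligible_tier1, household_head, identity_verified, income_below_cap, notify_finance, over_18, priority_flag, tax_filed} — 12 facts.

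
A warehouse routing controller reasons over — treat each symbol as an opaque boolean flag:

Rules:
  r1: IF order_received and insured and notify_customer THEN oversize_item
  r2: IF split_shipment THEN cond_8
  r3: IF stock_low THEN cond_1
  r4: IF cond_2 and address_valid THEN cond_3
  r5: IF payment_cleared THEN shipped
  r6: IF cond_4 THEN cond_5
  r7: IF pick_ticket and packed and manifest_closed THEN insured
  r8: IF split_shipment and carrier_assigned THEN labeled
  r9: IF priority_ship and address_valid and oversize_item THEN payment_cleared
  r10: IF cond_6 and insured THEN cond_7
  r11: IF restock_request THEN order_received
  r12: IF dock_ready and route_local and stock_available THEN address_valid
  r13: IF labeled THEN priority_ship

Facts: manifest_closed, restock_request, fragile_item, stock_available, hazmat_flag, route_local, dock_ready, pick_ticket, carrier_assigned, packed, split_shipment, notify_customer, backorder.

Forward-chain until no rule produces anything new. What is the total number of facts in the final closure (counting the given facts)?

22

Round 1: r2 [IF split_shipment THEN cond_8]; r7 [IF pick_ticket and packed and manifest_closed THEN insured]; r8 [IF split_shipment and carrier_assigned THEN labeled]; r11 [IF restock_request THEN order_received]; r12 [IF dock_ready and route_local and stock_available THEN address_valid]. Adds cond_8, insured, labeled, order_received, address_valid.
Round 2: r1 [IF order_received and insured and notify_customer THEN oversize_item]; r13 [IF labeled THEN priority_ship]. Adds oversize_item, priority_ship.
Round 3: r9 [IF priority_ship and address_valid and oversize_item THEN payment_cleared]. Adds payment_cleared.
Round 4: r5 [IF payment_cleared THEN shipped]. Adds shipped.
Closure: {address_valid, backorder, carrier_assigned, cond_8, dock_ready, fragile_item, hazmat_flag, insured, labeled, manifest_closed, notify_customer, order_received, oversize_item, packed, payment_cleared, pick_ticket, priority_ship, restock_request, route_local, shipped, split_shipment, stock_available} — 22 facts.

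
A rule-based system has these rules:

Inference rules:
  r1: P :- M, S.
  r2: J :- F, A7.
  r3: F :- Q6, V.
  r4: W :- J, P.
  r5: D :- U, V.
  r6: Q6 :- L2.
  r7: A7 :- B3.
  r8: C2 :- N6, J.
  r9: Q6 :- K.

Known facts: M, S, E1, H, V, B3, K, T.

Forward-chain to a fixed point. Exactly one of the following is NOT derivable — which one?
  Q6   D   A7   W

D

[1] r1 [P :- M, S.]; r7 [A7 :- B3.]; r9 [Q6 :- K.]. ⇒ new: P, A7, Q6.
[2] r3 [F :- Q6, V.]. ⇒ new: F.
[3] r2 [J :- F, A7.]. ⇒ new: J.
[4] r4 [W :- J, P.]. ⇒ new: W.
Derived: Q6 (round 1), W (round 4), A7 (round 1). D never appears in any round.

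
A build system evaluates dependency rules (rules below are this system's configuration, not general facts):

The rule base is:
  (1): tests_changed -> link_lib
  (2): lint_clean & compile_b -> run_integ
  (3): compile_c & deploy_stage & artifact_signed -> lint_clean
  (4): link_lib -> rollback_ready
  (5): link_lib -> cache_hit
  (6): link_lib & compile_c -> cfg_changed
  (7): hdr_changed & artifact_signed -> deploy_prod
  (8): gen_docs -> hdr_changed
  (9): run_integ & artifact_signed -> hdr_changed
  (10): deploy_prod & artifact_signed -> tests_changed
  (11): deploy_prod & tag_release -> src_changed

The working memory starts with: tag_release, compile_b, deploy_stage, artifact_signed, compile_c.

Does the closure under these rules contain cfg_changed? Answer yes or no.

Round 1 fires (3), giving lint_clean.
Round 2 fires (2), giving run_integ.
Round 3 fires (9), giving hdr_changed.
Round 4 fires (7), giving deploy_prod.
Round 5 fires (10), (11), giving tests_changed, src_changed.
Round 6 fires (1), giving link_lib.
Round 7 fires (4), (5), (6), giving rollback_ready, cache_hit, cfg_changed.
cfg_changed appears in round 7, so it is derivable.

yes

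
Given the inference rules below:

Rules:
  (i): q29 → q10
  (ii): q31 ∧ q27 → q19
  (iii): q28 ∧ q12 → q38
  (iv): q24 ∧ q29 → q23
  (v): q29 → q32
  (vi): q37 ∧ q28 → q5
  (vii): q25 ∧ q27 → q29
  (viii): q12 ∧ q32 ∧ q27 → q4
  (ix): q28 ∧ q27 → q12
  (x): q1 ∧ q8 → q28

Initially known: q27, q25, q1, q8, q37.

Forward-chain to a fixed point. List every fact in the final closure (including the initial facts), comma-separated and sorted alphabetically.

Round 1 fires (vii), (x), giving q29, q28.
Round 2 fires (i), (v), (vi), (ix), giving q10, q32, q5, q12.
Round 3 fires (iii), (viii), giving q38, q4.

q1, q10, q12, q25, q27, q28, q29, q32, q37, q38, q4, q5, q8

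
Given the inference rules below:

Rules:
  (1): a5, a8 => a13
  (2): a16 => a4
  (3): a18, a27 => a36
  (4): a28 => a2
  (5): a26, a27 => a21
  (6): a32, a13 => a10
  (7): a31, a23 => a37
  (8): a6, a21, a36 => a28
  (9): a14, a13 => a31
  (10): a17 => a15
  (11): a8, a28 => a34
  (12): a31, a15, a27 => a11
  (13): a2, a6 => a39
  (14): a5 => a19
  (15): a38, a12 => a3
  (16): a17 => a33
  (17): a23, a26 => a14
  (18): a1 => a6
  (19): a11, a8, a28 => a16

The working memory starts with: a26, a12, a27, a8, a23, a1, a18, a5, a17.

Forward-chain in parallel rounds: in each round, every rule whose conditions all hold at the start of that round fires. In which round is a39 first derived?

4

Round 1 fires (1), (3), (5), (10), (14), (16), (17), (18), giving a13, a36, a21, a15, a19, a33, a14, a6.
Round 2 fires (8), (9), giving a28, a31.
Round 3 fires (4), (7), (11), (12), giving a2, a37, a34, a11.
Round 4 fires (13), (19), giving a39, a16.
a39 first appears in round 4.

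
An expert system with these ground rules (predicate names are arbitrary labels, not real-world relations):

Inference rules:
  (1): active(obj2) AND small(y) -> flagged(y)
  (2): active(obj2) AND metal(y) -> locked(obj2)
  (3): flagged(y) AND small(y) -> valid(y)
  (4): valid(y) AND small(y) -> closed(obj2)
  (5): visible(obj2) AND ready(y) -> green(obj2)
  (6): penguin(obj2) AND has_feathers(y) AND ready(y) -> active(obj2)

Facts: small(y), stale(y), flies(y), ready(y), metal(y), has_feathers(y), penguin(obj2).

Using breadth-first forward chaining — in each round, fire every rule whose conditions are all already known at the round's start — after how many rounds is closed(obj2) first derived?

Round 1: (6) [penguin(obj2) AND has_feathers(y) AND ready(y) -> active(obj2)]. New: active(obj2).
Round 2: (1) [active(obj2) AND small(y) -> flagged(y)]; (2) [active(obj2) AND metal(y) -> locked(obj2)]. New: flagged(y), locked(obj2).
Round 3: (3) [flagged(y) AND small(y) -> valid(y)]. New: valid(y).
Round 4: (4) [valid(y) AND small(y) -> closed(obj2)]. New: closed(obj2).
closed(obj2) first appears in round 4.

4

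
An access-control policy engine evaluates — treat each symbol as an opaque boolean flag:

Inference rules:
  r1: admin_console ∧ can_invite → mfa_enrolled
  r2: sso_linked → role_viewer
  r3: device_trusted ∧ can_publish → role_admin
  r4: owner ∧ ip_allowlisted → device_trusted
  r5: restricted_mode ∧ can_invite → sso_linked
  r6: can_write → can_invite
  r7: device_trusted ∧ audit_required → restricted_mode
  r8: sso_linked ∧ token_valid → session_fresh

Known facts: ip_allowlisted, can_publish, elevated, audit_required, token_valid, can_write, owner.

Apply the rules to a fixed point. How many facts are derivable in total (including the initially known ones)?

[1] r4 [owner ∧ ip_allowlisted → device_trusted]; r6 [can_write → can_invite]. ⇒ new: device_trusted, can_invite.
[2] r3 [device_trusted ∧ can_publish → role_admin]; r7 [device_trusted ∧ audit_required → restricted_mode]. ⇒ new: role_admin, restricted_mode.
[3] r5 [restricted_mode ∧ can_invite → sso_linked]. ⇒ new: sso_linked.
[4] r2 [sso_linked → role_viewer]; r8 [sso_linked ∧ token_valid → session_fresh]. ⇒ new: role_viewer, session_fresh.
Closure: {audit_required, can_invite, can_publish, can_write, device_trusted, elevated, ip_allowlisted, owner, restricted_mode, role_admin, role_viewer, session_fresh, sso_linked, token_valid} — 14 facts.

14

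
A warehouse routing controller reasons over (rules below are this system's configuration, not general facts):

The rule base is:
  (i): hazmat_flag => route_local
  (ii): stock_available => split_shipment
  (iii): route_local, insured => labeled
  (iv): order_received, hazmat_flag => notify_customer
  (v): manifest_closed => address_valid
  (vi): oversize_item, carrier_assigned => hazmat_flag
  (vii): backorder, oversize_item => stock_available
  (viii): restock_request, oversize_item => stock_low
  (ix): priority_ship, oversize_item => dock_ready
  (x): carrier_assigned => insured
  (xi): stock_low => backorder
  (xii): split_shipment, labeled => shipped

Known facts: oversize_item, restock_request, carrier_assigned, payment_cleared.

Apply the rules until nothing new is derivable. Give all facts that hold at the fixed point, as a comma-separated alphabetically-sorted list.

backorder, carrier_assigned, hazmat_flag, insured, labeled, oversize_item, payment_cleared, restock_request, route_local, shipped, split_shipment, stock_available, stock_low

Round 1: (vi) [oversize_item, carrier_assigned => hazmat_flag]; (viii) [restock_request, oversize_item => stock_low]; (x) [carrier_assigned => insured]. New: hazmat_flag, stock_low, insured.
Round 2: (i) [hazmat_flag => route_local]; (xi) [stock_low => backorder]. New: route_local, backorder.
Round 3: (iii) [route_local, insured => labeled]; (vii) [backorder, oversize_item => stock_available]. New: labeled, stock_available.
Round 4: (ii) [stock_available => split_shipment]. New: split_shipment.
Round 5: (xii) [split_shipment, labeled => shipped]. New: shipped.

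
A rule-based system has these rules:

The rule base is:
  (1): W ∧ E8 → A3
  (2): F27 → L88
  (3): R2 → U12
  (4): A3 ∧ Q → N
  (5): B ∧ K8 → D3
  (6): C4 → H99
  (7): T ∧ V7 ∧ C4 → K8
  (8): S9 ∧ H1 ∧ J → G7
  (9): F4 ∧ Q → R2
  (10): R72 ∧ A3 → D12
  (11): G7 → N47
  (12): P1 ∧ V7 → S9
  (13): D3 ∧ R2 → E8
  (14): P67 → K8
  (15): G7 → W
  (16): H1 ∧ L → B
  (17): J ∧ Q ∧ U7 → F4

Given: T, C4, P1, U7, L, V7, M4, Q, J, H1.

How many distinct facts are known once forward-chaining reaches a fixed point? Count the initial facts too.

24

[1] (6) [C4 → H99]; (7) [T ∧ V7 ∧ C4 → K8]; (12) [P1 ∧ V7 → S9]; (16) [H1 ∧ L → B]; (17) [J ∧ Q ∧ U7 → F4]. ⇒ new: H99, K8, S9, B, F4.
[2] (5) [B ∧ K8 → D3]; (8) [S9 ∧ H1 ∧ J → G7]; (9) [F4 ∧ Q → R2]. ⇒ new: D3, G7, R2.
[3] (3) [R2 → U12]; (11) [G7 → N47]; (13) [D3 ∧ R2 → E8]; (15) [G7 → W]. ⇒ new: U12, N47, E8, W.
[4] (1) [W ∧ E8 → A3]. ⇒ new: A3.
[5] (4) [A3 ∧ Q → N]. ⇒ new: N.
Closure: {A3, B, C4, D3, E8, F4, G7, H1, H99, J, K8, L, M4, N, N47, P1, Q, R2, S9, T, U12, U7, V7, W} — 24 facts.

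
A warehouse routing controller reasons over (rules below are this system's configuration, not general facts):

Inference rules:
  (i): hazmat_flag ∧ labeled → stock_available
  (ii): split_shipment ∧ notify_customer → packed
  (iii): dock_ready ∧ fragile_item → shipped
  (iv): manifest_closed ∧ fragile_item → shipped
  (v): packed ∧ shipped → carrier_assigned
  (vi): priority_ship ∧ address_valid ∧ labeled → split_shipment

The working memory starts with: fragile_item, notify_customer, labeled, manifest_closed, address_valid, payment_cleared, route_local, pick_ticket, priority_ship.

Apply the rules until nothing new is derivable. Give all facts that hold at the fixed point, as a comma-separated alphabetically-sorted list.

Round 1: (iv) [manifest_closed ∧ fragile_item → shipped]; (vi) [priority_ship ∧ address_valid ∧ labeled → split_shipment]. New: shipped, split_shipment.
Round 2: (ii) [split_shipment ∧ notify_customer → packed]. New: packed.
Round 3: (v) [packed ∧ shipped → carrier_assigned]. New: carrier_assigned.

address_valid, carrier_assigned, fragile_item, labeled, manifest_closed, notify_customer, packed, payment_cleared, pick_ticket, priority_ship, route_local, shipped, split_shipment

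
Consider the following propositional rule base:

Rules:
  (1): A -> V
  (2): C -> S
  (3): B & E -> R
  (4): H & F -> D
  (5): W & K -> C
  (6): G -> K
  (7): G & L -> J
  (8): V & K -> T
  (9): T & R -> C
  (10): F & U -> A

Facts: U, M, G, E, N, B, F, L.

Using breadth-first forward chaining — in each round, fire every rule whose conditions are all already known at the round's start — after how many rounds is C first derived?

Round 1: (3) [B & E -> R]; (6) [G -> K]; (7) [G & L -> J]; (10) [F & U -> A]. Adds R, K, J, A.
Round 2: (1) [A -> V]. Adds V.
Round 3: (8) [V & K -> T]. Adds T.
Round 4: (9) [T & R -> C]. Adds C.
C first appears in round 4.

4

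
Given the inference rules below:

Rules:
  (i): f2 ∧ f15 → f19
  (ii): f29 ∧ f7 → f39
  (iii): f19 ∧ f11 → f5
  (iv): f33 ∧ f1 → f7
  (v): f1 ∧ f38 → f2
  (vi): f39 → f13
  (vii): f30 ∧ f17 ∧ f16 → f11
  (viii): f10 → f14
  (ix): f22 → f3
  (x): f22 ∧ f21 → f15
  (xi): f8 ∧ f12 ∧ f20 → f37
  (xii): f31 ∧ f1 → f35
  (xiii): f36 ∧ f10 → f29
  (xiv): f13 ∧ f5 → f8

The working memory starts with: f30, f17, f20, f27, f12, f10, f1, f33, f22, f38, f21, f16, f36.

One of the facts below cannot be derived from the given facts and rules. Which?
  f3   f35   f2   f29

f35

Round 1 fires (iv), (v), (vii), (viii), (ix), (x), (xiii), giving f7, f2, f11, f14, f3, f15, f29.
Round 2 fires (i), (ii), giving f19, f39.
Round 3 fires (iii), (vi), giving f5, f13.
Round 4 fires (xiv), giving f8.
Round 5 fires (xi), giving f37.
Derived: f29 (round 1), f2 (round 1), f3 (round 1). f35 never appears in any round.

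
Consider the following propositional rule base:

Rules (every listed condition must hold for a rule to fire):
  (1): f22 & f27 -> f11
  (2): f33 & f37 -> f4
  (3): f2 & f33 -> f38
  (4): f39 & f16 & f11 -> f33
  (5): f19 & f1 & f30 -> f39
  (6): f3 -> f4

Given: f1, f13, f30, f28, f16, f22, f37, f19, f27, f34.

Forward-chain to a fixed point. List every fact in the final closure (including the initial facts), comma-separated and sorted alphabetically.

f1, f11, f13, f16, f19, f22, f27, f28, f30, f33, f34, f37, f39, f4

[1] (1) [f22 & f27 -> f11]; (5) [f19 & f1 & f30 -> f39]. ⇒ new: f11, f39.
[2] (4) [f39 & f16 & f11 -> f33]. ⇒ new: f33.
[3] (2) [f33 & f37 -> f4]. ⇒ new: f4.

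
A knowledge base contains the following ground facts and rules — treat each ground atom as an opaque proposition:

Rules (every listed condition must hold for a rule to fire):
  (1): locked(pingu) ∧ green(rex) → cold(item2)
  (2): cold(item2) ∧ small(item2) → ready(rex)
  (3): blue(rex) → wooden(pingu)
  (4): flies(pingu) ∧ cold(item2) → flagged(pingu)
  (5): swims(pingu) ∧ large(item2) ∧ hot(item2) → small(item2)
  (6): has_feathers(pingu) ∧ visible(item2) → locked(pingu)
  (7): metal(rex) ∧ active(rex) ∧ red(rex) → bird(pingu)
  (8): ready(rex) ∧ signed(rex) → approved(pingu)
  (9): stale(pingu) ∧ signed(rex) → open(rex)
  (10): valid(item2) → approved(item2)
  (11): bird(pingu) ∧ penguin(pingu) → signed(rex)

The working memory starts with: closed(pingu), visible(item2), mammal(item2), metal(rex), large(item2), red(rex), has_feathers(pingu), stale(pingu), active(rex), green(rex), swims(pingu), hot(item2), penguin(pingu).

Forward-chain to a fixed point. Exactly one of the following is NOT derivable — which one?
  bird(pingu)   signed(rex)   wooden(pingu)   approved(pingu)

wooden(pingu)

Round 1: (5) [swims(pingu) ∧ large(item2) ∧ hot(item2) → small(item2)]; (6) [has_feathers(pingu) ∧ visible(item2) → locked(pingu)]; (7) [metal(rex) ∧ active(rex) ∧ red(rex) → bird(pingu)]. Adds small(item2), locked(pingu), bird(pingu).
Round 2: (1) [locked(pingu) ∧ green(rex) → cold(item2)]; (11) [bird(pingu) ∧ penguin(pingu) → signed(rex)]. Adds cold(item2), signed(rex).
Round 3: (2) [cold(item2) ∧ small(item2) → ready(rex)]; (9) [stale(pingu) ∧ signed(rex) → open(rex)]. Adds ready(rex), open(rex).
Round 4: (8) [ready(rex) ∧ signed(rex) → approved(pingu)]. Adds approved(pingu).
Derived: approved(pingu) (round 4), bird(pingu) (round 1), signed(rex) (round 2). wooden(pingu) never appears in any round.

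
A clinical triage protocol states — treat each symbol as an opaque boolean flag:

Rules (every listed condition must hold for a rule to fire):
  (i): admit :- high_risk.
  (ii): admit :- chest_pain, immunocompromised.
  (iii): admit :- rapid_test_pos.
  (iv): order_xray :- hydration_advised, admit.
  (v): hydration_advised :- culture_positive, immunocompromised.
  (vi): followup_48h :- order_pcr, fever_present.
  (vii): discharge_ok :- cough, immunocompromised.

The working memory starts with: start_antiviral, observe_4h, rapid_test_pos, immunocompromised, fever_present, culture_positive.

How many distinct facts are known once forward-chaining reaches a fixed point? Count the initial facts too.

[1] (iii) [admit :- rapid_test_pos.]; (v) [hydration_advised :- culture_positive, immunocompromised.]. ⇒ new: admit, hydration_advised.
[2] (iv) [order_xray :- hydration_advised, admit.]. ⇒ new: order_xray.
Closure: {admit, culture_positive, fever_present, hydration_advised, immunocompromised, observe_4h, order_xray, rapid_test_pos, start_antiviral} — 9 facts.

9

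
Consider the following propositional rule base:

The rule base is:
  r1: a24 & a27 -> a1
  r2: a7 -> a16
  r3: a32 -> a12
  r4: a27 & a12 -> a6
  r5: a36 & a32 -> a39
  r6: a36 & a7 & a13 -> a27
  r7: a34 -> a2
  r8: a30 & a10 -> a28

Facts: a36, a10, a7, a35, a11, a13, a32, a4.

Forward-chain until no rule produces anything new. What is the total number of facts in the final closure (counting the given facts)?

Round 1 fires r2, r3, r5, r6, giving a16, a12, a39, a27.
Round 2 fires r4, giving a6.
Closure: {a10, a11, a12, a13, a16, a27, a32, a35, a36, a39, a4, a6, a7} — 13 facts.

13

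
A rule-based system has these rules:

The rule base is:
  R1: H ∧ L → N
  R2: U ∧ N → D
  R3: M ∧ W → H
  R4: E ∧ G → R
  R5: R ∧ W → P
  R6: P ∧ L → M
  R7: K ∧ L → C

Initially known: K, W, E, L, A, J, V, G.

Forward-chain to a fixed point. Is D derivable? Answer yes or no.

no

Round 1: R4 [E ∧ G → R]; R7 [K ∧ L → C]. New: R, C.
Round 2: R5 [R ∧ W → P]. New: P.
Round 3: R6 [P ∧ L → M]. New: M.
Round 4: R3 [M ∧ W → H]. New: H.
Round 5: R1 [H ∧ L → N]. New: N.
Fixed point reached. D is concluded only by R2; R2 needs U (never derived).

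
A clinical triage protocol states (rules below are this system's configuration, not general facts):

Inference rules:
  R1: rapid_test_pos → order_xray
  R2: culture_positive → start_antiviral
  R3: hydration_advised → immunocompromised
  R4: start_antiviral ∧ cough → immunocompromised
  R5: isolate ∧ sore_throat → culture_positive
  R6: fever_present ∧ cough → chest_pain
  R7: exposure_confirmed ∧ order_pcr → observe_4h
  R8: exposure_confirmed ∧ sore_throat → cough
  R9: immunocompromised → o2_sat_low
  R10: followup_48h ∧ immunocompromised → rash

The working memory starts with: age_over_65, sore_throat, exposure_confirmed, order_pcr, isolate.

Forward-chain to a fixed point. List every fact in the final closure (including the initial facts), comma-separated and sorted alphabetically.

[1] R5 [isolate ∧ sore_throat → culture_positive]; R7 [exposure_confirmed ∧ order_pcr → observe_4h]; R8 [exposure_confirmed ∧ sore_throat → cough]. ⇒ new: culture_positive, observe_4h, cough.
[2] R2 [culture_positive → start_antiviral]. ⇒ new: start_antiviral.
[3] R4 [start_antiviral ∧ cough → immunocompromised]. ⇒ new: immunocompromised.
[4] R9 [immunocompromised → o2_sat_low]. ⇒ new: o2_sat_low.

age_over_65, cough, culture_positive, exposure_confirmed, immunocompromised, isolate, o2_sat_low, observe_4h, order_pcr, sore_throat, start_antiviral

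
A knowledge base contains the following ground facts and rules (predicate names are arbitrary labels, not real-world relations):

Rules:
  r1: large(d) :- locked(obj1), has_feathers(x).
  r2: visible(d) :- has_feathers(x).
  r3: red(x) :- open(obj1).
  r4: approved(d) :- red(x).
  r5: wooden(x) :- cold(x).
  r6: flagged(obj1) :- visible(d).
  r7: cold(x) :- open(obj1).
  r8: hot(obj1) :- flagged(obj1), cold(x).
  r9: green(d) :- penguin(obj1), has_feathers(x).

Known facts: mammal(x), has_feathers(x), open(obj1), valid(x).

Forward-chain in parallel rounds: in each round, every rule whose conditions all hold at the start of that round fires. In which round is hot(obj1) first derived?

Round 1 — r2, r3, r7, derive visible(d), red(x), cold(x).
Round 2 — r4, r5, r6, derive approved(d), wooden(x), flagged(obj1).
Round 3 — r8, derive hot(obj1).
hot(obj1) first appears in round 3.

3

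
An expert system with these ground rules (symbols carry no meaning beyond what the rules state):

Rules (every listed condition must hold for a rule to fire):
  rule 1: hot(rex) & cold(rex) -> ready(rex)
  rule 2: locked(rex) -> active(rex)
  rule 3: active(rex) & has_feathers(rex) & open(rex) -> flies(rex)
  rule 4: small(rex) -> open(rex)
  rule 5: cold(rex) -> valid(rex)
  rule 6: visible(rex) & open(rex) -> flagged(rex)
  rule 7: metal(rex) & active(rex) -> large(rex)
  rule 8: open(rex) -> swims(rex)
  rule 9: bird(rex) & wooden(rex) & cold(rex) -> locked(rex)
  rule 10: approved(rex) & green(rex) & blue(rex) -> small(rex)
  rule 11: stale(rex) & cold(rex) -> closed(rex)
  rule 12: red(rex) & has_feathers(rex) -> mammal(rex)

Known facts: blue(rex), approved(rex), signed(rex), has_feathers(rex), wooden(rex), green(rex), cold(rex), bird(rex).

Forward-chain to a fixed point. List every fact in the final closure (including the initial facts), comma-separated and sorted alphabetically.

[1] rule 5 [cold(rex) -> valid(rex)]; rule 9 [bird(rex) & wooden(rex) & cold(rex) -> locked(rex)]; rule 10 [approved(rex) & green(rex) & blue(rex) -> small(rex)]. ⇒ new: valid(rex), locked(rex), small(rex).
[2] rule 2 [locked(rex) -> active(rex)]; rule 4 [small(rex) -> open(rex)]. ⇒ new: active(rex), open(rex).
[3] rule 3 [active(rex) & has_feathers(rex) & open(rex) -> flies(rex)]; rule 8 [open(rex) -> swims(rex)]. ⇒ new: flies(rex), swims(rex).

active(rex), approved(rex), bird(rex), blue(rex), cold(rex), flies(rex), green(rex), has_feathers(rex), locked(rex), open(rex), signed(rex), small(rex), swims(rex), valid(rex), wooden(rex)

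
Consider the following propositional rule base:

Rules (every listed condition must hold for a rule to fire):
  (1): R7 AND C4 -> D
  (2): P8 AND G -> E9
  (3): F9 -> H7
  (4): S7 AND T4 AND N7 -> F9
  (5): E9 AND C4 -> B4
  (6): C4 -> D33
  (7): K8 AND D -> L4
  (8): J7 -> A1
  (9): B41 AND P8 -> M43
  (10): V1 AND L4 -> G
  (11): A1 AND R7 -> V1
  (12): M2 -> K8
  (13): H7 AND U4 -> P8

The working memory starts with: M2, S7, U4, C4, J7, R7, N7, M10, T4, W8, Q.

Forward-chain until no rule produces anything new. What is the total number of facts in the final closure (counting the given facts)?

23

Round 1 — (1), (4), (6), (8), (12), derive D, F9, D33, A1, K8.
Round 2 — (3), (7), (11), derive H7, L4, V1.
Round 3 — (10), (13), derive G, P8.
Round 4 — (2), derive E9.
Round 5 — (5), derive B4.
Closure: {A1, B4, C4, D, D33, E9, F9, G, H7, J7, K8, L4, M10, M2, N7, P8, Q, R7, S7, T4, U4, V1, W8} — 23 facts.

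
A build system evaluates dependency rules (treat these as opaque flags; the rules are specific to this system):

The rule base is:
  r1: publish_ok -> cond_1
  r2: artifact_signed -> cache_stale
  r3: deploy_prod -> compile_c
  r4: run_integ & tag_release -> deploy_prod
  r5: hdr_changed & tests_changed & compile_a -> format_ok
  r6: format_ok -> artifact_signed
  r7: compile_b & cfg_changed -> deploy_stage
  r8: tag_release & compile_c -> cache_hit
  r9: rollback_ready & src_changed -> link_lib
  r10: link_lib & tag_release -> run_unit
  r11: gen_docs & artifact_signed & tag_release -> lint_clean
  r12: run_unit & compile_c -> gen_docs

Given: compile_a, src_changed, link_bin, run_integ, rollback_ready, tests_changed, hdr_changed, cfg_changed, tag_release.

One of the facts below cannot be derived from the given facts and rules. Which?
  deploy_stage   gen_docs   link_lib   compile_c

Round 1: r4 [run_integ & tag_release -> deploy_prod]; r5 [hdr_changed & tests_changed & compile_a -> format_ok]; r9 [rollback_ready & src_changed -> link_lib]. Adds deploy_prod, format_ok, link_lib.
Round 2: r3 [deploy_prod -> compile_c]; r6 [format_ok -> artifact_signed]; r10 [link_lib & tag_release -> run_unit]. Adds compile_c, artifact_signed, run_unit.
Round 3: r2 [artifact_signed -> cache_stale]; r8 [tag_release & compile_c -> cache_hit]; r12 [run_unit & compile_c -> gen_docs]. Adds cache_stale, cache_hit, gen_docs.
Round 4: r11 [gen_docs & artifact_signed & tag_release -> lint_clean]. Adds lint_clean.
Derived: link_lib (round 1), gen_docs (round 3), compile_c (round 2). deploy_stage never appears in any round.

deploy_stage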